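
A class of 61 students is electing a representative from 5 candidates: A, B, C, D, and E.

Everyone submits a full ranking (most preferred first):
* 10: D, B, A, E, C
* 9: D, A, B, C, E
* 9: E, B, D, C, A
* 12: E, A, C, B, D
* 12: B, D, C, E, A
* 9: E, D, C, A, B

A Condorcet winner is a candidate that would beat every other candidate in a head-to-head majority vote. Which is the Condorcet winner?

B

B vs A: 31–30
B vs C: 40–21
B vs D: 33–28
B vs E: 31–30
B beats every other candidate.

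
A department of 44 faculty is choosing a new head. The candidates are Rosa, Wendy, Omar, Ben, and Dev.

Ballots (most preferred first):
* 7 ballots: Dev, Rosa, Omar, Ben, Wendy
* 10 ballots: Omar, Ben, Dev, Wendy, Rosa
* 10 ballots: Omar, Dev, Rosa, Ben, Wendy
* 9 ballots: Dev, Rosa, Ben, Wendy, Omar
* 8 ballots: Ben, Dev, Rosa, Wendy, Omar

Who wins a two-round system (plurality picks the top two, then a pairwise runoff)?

Dev

Round 1 first-place votes: Rosa 0, Wendy 0, Omar 20, Ben 8, Dev 16. Omar and Dev advance.
Runoff: Omar is ranked above Dev on 20 ballots, Dev above Omar on 24.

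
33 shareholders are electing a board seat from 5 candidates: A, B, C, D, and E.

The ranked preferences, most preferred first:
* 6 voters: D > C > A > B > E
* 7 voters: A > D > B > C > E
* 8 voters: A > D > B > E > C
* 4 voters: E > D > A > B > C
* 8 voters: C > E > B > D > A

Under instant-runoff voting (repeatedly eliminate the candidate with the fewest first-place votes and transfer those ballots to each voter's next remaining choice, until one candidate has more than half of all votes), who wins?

D

Round 1: A 15, B 0, C 8, D 6, E 4. B eliminated.
Round 2: A 15, C 8, D 6, E 4. E eliminated.
Round 3: A 15, C 8, D 10. C eliminated.
Round 4: A 15, D 18. D has a majority (≥17).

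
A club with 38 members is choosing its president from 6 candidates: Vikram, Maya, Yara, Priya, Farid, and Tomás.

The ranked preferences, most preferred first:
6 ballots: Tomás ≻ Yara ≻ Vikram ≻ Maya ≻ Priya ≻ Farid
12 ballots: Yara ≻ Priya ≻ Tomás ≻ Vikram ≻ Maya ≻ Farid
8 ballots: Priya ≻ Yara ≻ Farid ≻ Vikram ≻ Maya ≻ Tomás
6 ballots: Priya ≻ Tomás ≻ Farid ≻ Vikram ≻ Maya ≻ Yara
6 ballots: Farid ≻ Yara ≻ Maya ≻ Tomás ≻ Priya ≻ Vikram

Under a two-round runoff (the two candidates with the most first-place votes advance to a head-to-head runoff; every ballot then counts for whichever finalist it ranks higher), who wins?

Round 1 first-place votes: Vikram 0, Maya 0, Yara 12, Priya 14, Farid 6, Tomás 6. Priya and Yara advance.
Runoff: Priya is ranked above Yara on 14 ballots, Yara above Priya on 24.

Yara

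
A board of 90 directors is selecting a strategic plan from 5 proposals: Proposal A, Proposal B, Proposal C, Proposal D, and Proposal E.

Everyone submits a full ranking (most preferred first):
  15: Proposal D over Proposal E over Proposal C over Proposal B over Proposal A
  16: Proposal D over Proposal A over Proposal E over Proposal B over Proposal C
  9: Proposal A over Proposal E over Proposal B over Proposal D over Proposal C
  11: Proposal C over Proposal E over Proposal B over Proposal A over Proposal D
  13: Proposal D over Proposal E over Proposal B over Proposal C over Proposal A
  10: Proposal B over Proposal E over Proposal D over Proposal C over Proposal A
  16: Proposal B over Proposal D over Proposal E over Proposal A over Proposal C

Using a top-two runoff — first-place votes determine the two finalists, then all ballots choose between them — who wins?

Round 1 first-place votes: Proposal A 9, Proposal B 26, Proposal C 11, Proposal D 44, Proposal E 0. Proposal D and Proposal B advance.
Runoff: Proposal D is ranked above Proposal B on 44 ballots, Proposal B above Proposal D on 46.

Proposal B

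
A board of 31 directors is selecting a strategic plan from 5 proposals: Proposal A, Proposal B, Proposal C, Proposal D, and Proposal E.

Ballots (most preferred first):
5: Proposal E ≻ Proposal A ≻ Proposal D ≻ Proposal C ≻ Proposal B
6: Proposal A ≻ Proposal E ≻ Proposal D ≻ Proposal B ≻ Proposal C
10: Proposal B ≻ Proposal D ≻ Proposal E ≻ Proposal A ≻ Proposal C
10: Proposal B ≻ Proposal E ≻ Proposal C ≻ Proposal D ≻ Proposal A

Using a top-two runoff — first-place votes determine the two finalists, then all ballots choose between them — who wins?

Proposal B

Round 1 first-place votes: Proposal A 6, Proposal B 20, Proposal C 0, Proposal D 0, Proposal E 5. Proposal B and Proposal A advance.
Runoff: Proposal B is ranked above Proposal A on 20 ballots, Proposal A above Proposal B on 11.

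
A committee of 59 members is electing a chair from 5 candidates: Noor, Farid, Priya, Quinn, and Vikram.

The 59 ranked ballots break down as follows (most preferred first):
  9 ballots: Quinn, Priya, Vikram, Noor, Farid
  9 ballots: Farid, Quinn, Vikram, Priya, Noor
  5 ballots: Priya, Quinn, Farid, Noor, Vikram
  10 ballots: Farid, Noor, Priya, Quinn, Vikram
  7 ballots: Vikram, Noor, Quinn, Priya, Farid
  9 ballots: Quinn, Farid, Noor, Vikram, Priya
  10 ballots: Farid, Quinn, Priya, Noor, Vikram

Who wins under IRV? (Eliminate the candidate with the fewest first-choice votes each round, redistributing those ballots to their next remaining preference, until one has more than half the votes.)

Round 1: Noor 0, Farid 29, Priya 5, Quinn 18, Vikram 7. Noor eliminated.
Round 2: Farid 29, Priya 5, Quinn 18, Vikram 7. Priya eliminated.
Round 3: Farid 29, Quinn 23, Vikram 7. Vikram eliminated.
Round 4: Farid 29, Quinn 30. Quinn has a majority (≥30).

Quinn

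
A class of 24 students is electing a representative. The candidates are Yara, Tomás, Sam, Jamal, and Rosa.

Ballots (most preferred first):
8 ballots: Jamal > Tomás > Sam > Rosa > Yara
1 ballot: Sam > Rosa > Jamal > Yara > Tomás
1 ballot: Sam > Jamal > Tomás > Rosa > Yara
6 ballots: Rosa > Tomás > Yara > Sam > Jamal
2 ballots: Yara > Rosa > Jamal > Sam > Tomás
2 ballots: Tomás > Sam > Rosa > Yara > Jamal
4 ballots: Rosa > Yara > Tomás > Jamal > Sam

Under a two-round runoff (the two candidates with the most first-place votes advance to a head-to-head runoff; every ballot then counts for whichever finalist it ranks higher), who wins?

Rosa

Round 1 first-place votes: Yara 2, Tomás 2, Sam 2, Jamal 8, Rosa 10. Rosa and Jamal advance.
Runoff: Rosa is ranked above Jamal on 15 ballots, Jamal above Rosa on 9.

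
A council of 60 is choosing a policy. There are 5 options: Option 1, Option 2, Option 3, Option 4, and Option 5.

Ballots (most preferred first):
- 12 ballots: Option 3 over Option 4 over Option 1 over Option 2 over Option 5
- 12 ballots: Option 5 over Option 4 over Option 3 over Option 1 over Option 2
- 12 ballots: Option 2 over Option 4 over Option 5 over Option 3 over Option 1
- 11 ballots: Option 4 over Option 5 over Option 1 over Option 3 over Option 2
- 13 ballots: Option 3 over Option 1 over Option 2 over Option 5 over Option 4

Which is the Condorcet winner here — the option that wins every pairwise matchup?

Option 4

Option 4 vs Option 1: 47–13
Option 4 vs Option 2: 35–25
Option 4 vs Option 3: 35–25
Option 4 vs Option 5: 35–25
Option 4 beats every other option.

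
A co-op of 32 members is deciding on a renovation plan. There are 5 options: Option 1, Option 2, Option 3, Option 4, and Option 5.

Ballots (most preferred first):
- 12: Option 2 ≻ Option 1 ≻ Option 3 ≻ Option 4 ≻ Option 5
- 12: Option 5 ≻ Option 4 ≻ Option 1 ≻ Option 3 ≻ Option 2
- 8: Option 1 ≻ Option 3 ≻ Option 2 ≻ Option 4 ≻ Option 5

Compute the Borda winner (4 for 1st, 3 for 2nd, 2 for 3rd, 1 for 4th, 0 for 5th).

Option 1

Option 1: 12×3 + 12×2 + 8×4 = 92
Option 2: 12×4 + 12×0 + 8×2 = 64
Option 3: 12×2 + 12×1 + 8×3 = 60
Option 4: 12×1 + 12×3 + 8×1 = 56
Option 5: 12×0 + 12×4 + 8×0 = 48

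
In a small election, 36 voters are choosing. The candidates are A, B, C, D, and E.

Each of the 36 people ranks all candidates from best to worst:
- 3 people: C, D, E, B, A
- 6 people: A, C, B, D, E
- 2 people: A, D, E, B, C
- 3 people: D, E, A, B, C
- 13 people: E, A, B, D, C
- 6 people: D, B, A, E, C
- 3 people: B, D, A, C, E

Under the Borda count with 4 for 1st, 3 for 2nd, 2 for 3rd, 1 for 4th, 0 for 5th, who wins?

A

A: 3×0 + 6×4 + 2×4 + 3×2 + 13×3 + 6×2 + 3×2 = 95
B: 3×1 + 6×2 + 2×1 + 3×1 + 13×2 + 6×3 + 3×4 = 76
C: 3×4 + 6×3 + 2×0 + 3×0 + 13×0 + 6×0 + 3×1 = 33
D: 3×3 + 6×1 + 2×3 + 3×4 + 13×1 + 6×4 + 3×3 = 79
E: 3×2 + 6×0 + 2×2 + 3×3 + 13×4 + 6×1 + 3×0 = 77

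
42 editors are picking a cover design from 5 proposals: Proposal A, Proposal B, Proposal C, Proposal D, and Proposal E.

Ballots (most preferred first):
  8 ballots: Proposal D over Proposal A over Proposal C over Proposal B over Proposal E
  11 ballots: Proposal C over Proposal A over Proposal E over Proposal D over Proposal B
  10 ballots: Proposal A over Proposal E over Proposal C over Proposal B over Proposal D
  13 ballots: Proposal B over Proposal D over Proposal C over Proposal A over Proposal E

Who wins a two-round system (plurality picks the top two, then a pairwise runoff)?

Proposal C

Round 1 first-place votes: Proposal A 10, Proposal B 13, Proposal C 11, Proposal D 8, Proposal E 0. Proposal B and Proposal C advance.
Runoff: Proposal B is ranked above Proposal C on 13 ballots, Proposal C above Proposal B on 29.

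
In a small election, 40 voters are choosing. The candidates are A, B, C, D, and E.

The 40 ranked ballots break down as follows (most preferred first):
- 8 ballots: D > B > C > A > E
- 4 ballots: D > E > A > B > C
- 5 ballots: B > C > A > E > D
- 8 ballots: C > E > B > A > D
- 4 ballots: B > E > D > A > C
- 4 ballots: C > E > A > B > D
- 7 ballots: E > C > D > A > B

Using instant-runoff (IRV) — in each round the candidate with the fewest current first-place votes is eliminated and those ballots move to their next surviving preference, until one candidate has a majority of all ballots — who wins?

C

Round 1: A 0, B 9, C 12, D 12, E 7. A eliminated.
Round 2: B 9, C 12, D 12, E 7. E eliminated.
Round 3: B 9, C 19, D 12. B eliminated.
Round 4: C 24, D 16. C has a majority (≥21).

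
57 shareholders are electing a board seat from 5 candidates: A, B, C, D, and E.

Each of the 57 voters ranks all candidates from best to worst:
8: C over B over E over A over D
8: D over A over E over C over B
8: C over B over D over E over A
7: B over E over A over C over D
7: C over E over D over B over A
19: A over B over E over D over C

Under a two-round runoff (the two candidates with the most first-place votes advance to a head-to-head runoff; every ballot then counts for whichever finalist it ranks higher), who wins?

A

Round 1 first-place votes: A 19, B 7, C 23, D 8, E 0. C and A advance.
Runoff: C is ranked above A on 23 ballots, A above C on 34.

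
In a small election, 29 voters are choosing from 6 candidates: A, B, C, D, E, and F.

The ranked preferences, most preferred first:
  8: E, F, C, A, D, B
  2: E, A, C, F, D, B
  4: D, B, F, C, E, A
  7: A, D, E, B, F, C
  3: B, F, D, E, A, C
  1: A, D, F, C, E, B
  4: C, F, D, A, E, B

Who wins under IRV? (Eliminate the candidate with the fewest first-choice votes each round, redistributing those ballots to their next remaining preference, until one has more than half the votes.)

Round 1: A 8, B 3, C 4, D 4, E 10, F 0. F eliminated.
Round 2: A 8, B 3, C 4, D 4, E 10. B eliminated.
Round 3: A 8, C 4, D 7, E 10. C eliminated.
Round 4: A 8, D 11, E 10. A eliminated.
Round 5: D 19, E 10. D has a majority (≥15).

D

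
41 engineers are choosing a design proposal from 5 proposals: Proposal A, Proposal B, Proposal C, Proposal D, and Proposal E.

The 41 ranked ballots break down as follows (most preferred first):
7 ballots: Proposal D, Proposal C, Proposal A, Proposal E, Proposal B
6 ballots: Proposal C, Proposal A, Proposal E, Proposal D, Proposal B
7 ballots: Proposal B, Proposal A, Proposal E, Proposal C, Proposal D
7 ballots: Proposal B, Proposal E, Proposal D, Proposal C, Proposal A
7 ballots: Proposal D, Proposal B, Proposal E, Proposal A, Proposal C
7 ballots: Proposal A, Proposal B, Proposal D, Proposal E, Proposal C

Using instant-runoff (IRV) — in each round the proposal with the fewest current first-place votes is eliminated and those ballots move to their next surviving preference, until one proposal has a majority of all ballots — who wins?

Proposal B

Round 1: Proposal A 7, Proposal B 14, Proposal C 6, Proposal D 14, Proposal E 0. Proposal E eliminated.
Round 2: Proposal A 7, Proposal B 14, Proposal C 6, Proposal D 14. Proposal C eliminated.
Round 3: Proposal A 13, Proposal B 14, Proposal D 14. Proposal A eliminated.
Round 4: Proposal B 21, Proposal D 20. Proposal B has a majority (≥21).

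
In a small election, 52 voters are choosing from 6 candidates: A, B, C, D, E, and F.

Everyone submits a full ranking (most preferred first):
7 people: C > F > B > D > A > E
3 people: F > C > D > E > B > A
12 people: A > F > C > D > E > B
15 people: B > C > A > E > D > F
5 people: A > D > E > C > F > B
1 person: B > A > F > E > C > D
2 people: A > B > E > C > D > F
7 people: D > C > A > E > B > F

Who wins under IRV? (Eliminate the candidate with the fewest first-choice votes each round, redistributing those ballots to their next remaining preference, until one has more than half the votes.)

Round 1: A 19, B 16, C 7, D 7, E 0, F 3. E eliminated.
Round 2: A 19, B 16, C 7, D 7, F 3. F eliminated.
Round 3: A 19, B 16, C 10, D 7. D eliminated.
Round 4: A 19, B 16, C 17. B eliminated.
Round 5: A 20, C 32. C has a majority (≥27).

C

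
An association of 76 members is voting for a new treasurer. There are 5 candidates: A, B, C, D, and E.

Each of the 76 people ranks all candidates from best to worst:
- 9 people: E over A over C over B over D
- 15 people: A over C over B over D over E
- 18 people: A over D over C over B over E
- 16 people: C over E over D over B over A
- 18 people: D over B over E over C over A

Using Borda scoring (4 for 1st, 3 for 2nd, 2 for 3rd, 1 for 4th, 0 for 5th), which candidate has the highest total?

A: 9×3 + 15×4 + 18×4 + 16×0 + 18×0 = 159
B: 9×1 + 15×2 + 18×1 + 16×1 + 18×3 = 127
C: 9×2 + 15×3 + 18×2 + 16×4 + 18×1 = 181
D: 9×0 + 15×1 + 18×3 + 16×2 + 18×4 = 173
E: 9×4 + 15×0 + 18×0 + 16×3 + 18×2 = 120

C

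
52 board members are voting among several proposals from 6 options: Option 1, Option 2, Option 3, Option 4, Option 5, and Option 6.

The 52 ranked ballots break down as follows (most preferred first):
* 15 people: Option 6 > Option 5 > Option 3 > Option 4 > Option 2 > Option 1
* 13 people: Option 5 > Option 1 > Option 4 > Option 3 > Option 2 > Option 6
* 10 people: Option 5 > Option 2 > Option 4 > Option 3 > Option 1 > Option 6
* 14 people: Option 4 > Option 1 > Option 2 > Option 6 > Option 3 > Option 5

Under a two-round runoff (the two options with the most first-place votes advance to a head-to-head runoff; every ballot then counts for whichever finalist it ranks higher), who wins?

Round 1 first-place votes: Option 1 0, Option 2 0, Option 3 0, Option 4 14, Option 5 23, Option 6 15. Option 5 and Option 6 advance.
Runoff: Option 5 is ranked above Option 6 on 23 ballots, Option 6 above Option 5 on 29.

Option 6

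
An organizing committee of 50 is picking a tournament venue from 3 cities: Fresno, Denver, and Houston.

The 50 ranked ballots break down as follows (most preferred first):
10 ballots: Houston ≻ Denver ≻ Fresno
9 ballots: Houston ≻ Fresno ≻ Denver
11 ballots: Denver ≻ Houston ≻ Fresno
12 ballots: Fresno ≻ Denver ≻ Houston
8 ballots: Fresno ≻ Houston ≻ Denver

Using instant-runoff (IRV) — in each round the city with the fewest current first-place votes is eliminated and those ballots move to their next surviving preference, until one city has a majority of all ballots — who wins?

Round 1: Fresno 20, Denver 11, Houston 19. Denver eliminated.
Round 2: Fresno 20, Houston 30. Houston has a majority (≥26).

Houston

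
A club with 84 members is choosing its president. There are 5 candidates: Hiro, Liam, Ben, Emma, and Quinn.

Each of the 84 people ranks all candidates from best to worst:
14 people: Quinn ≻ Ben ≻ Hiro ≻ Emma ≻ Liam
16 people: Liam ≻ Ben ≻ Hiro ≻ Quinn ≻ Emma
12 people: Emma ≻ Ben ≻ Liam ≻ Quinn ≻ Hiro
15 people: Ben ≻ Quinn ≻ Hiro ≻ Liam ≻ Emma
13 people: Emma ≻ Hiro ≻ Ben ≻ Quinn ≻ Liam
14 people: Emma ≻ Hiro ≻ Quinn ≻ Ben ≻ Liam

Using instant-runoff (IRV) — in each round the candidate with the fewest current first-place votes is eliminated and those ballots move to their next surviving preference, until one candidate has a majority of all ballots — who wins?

Ben

Round 1: Hiro 0, Liam 16, Ben 15, Emma 39, Quinn 14. Hiro eliminated.
Round 2: Liam 16, Ben 15, Emma 39, Quinn 14. Quinn eliminated.
Round 3: Liam 16, Ben 29, Emma 39. Liam eliminated.
Round 4: Ben 45, Emma 39. Ben has a majority (≥43).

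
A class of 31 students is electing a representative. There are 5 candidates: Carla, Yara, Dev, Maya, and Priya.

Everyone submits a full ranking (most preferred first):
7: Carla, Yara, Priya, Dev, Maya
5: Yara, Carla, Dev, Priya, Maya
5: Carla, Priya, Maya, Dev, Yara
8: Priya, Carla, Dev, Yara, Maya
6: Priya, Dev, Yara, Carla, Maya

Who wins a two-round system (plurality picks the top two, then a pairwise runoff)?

Round 1 first-place votes: Carla 12, Yara 5, Dev 0, Maya 0, Priya 14. Priya and Carla advance.
Runoff: Priya is ranked above Carla on 14 ballots, Carla above Priya on 17.

Carla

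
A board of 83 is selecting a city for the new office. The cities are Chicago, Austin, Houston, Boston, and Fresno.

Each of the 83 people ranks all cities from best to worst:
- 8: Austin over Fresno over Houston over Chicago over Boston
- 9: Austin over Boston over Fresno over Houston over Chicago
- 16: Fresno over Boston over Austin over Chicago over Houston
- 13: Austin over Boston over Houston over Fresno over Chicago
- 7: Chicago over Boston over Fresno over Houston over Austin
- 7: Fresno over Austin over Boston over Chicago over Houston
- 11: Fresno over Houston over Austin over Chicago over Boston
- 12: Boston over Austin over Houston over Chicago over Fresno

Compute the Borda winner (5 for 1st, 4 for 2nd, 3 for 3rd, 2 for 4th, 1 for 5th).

Austin

Chicago: 8×2 + 9×1 + 16×2 + 13×1 + 7×5 + 7×2 + 11×2 + 12×2 = 165
Austin: 8×5 + 9×5 + 16×3 + 13×5 + 7×1 + 7×4 + 11×3 + 12×4 = 314
Houston: 8×3 + 9×2 + 16×1 + 13×3 + 7×2 + 7×1 + 11×4 + 12×3 = 198
Boston: 8×1 + 9×4 + 16×4 + 13×4 + 7×4 + 7×3 + 11×1 + 12×5 = 280
Fresno: 8×4 + 9×3 + 16×5 + 13×2 + 7×3 + 7×5 + 11×5 + 12×1 = 288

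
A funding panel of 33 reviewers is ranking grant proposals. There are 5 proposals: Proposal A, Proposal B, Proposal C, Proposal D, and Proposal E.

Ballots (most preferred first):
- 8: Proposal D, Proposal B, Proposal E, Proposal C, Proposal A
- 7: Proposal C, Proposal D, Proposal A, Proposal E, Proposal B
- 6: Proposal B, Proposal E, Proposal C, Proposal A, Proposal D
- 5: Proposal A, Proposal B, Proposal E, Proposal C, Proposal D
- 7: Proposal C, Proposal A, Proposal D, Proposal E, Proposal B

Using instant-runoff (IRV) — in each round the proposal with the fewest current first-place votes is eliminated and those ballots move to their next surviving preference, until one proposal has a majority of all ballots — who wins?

Proposal B

Round 1: Proposal A 5, Proposal B 6, Proposal C 14, Proposal D 8, Proposal E 0. Proposal E eliminated.
Round 2: Proposal A 5, Proposal B 6, Proposal C 14, Proposal D 8. Proposal A eliminated.
Round 3: Proposal B 11, Proposal C 14, Proposal D 8. Proposal D eliminated.
Round 4: Proposal B 19, Proposal C 14. Proposal B has a majority (≥17).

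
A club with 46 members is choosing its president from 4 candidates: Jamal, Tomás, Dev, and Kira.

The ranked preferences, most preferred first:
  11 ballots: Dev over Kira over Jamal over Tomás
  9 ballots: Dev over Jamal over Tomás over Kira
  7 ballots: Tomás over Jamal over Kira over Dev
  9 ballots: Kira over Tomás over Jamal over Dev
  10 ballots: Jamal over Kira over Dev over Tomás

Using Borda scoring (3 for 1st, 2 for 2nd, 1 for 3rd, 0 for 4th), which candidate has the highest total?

Jamal: 11×1 + 9×2 + 7×2 + 9×1 + 10×3 = 82
Tomás: 11×0 + 9×1 + 7×3 + 9×2 + 10×0 = 48
Dev: 11×3 + 9×3 + 7×0 + 9×0 + 10×1 = 70
Kira: 11×2 + 9×0 + 7×1 + 9×3 + 10×2 = 76

Jamal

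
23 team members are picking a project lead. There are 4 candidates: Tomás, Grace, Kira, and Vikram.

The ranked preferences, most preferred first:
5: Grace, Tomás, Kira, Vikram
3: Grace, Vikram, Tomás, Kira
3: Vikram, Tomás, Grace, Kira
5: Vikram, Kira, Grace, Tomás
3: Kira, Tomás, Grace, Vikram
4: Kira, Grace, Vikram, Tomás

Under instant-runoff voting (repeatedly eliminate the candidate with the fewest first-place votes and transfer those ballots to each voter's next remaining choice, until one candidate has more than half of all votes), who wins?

Round 1: Tomás 0, Grace 8, Kira 7, Vikram 8. Tomás eliminated.
Round 2: Grace 8, Kira 7, Vikram 8. Kira eliminated.
Round 3: Grace 15, Vikram 8. Grace has a majority (≥12).

Grace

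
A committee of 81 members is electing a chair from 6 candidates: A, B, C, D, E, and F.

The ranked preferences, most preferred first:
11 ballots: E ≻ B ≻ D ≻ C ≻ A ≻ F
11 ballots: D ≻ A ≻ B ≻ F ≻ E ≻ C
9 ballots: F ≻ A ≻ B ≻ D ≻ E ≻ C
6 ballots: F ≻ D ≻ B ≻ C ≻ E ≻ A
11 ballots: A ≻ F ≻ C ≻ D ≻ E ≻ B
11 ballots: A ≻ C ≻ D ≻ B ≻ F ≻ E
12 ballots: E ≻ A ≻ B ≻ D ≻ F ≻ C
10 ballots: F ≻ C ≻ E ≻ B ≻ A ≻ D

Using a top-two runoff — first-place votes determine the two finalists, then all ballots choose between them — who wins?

F

Round 1 first-place votes: A 22, B 0, C 0, D 11, E 23, F 25. F and E advance.
Runoff: F is ranked above E on 58 ballots, E above F on 23.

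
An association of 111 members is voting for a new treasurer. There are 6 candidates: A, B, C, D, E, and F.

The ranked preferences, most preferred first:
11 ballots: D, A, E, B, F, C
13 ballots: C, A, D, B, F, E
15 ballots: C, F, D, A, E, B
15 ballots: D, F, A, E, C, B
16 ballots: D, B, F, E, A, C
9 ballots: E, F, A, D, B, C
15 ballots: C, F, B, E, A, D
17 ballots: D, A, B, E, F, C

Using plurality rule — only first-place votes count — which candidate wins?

D

First-place votes: A 0, B 0, C 43, D 59, E 9, F 0.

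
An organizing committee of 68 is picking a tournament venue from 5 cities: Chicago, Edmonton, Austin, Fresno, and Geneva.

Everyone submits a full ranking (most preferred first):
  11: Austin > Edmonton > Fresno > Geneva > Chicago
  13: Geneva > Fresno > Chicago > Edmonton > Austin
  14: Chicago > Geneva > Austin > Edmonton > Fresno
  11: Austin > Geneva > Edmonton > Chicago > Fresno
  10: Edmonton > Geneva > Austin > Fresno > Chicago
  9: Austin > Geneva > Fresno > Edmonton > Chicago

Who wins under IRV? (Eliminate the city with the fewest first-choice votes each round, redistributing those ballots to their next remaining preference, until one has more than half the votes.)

Geneva

Round 1: Chicago 14, Edmonton 10, Austin 31, Fresno 0, Geneva 13. Fresno eliminated.
Round 2: Chicago 14, Edmonton 10, Austin 31, Geneva 13. Edmonton eliminated.
Round 3: Chicago 14, Austin 31, Geneva 23. Chicago eliminated.
Round 4: Austin 31, Geneva 37. Geneva has a majority (≥35).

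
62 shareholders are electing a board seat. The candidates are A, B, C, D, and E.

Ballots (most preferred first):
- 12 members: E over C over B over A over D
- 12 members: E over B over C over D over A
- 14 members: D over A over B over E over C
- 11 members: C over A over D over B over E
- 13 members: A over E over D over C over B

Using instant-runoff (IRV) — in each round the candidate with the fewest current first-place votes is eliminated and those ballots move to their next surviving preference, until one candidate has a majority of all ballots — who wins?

A

Round 1: A 13, B 0, C 11, D 14, E 24. B eliminated.
Round 2: A 13, C 11, D 14, E 24. C eliminated.
Round 3: A 24, D 14, E 24. D eliminated.
Round 4: A 38, E 24. A has a majority (≥32).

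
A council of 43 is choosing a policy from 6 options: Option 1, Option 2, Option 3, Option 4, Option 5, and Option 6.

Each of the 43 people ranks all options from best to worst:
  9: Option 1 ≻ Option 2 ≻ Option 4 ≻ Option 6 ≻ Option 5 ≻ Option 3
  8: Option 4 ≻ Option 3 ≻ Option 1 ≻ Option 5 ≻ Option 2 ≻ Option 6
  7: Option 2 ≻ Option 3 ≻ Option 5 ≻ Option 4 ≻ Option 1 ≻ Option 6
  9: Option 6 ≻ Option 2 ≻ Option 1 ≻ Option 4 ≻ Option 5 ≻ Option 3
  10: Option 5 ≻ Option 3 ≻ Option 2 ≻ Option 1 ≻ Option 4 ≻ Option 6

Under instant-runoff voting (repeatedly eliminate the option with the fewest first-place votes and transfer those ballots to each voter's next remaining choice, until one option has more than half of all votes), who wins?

Option 1

Round 1: Option 1 9, Option 2 7, Option 3 0, Option 4 8, Option 5 10, Option 6 9. Option 3 eliminated.
Round 2: Option 1 9, Option 2 7, Option 4 8, Option 5 10, Option 6 9. Option 2 eliminated.
Round 3: Option 1 9, Option 4 8, Option 5 17, Option 6 9. Option 4 eliminated.
Round 4: Option 1 17, Option 5 17, Option 6 9. Option 6 eliminated.
Round 5: Option 1 26, Option 5 17. Option 1 has a majority (≥22).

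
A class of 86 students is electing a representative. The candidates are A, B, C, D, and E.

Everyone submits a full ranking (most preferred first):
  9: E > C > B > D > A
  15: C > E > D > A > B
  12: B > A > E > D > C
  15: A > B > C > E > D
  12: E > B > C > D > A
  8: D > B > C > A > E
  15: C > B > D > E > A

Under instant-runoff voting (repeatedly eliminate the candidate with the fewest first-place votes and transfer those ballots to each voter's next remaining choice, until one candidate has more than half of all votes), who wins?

Round 1: A 15, B 12, C 30, D 8, E 21. D eliminated.
Round 2: A 15, B 20, C 30, E 21. A eliminated.
Round 3: B 35, C 30, E 21. E eliminated.
Round 4: B 47, C 39. B has a majority (≥44).

B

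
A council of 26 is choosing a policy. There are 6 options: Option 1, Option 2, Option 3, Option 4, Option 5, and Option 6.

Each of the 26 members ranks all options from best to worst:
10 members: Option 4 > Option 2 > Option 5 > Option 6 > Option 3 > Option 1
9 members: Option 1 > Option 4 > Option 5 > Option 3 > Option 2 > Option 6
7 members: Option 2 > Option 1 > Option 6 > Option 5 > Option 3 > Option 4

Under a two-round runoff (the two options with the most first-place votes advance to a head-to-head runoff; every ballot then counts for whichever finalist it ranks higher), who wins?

Option 1

Round 1 first-place votes: Option 1 9, Option 2 7, Option 3 0, Option 4 10, Option 5 0, Option 6 0. Option 4 and Option 1 advance.
Runoff: Option 4 is ranked above Option 1 on 10 ballots, Option 1 above Option 4 on 16.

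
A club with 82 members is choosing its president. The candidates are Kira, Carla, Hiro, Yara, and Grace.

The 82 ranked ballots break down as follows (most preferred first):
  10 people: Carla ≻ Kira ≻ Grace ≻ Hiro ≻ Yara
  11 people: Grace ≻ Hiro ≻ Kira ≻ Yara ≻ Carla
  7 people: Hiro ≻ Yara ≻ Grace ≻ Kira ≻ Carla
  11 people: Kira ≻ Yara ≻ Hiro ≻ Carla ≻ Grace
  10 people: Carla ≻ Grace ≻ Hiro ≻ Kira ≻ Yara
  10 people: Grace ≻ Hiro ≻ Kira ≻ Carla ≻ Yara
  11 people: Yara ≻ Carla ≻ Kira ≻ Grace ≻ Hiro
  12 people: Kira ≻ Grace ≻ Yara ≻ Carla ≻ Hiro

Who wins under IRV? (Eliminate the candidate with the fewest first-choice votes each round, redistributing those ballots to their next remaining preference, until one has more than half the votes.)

Carla

Round 1: Kira 23, Carla 20, Hiro 7, Yara 11, Grace 21. Hiro eliminated.
Round 2: Kira 23, Carla 20, Yara 18, Grace 21. Yara eliminated.
Round 3: Kira 23, Carla 31, Grace 28. Kira eliminated.
Round 4: Carla 42, Grace 40. Carla has a majority (≥42).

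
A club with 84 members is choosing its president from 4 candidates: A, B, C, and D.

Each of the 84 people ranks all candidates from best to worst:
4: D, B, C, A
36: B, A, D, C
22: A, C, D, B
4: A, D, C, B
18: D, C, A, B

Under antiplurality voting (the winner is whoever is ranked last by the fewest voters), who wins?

D

Last-place votes: A 4, B 44, C 36, D 0.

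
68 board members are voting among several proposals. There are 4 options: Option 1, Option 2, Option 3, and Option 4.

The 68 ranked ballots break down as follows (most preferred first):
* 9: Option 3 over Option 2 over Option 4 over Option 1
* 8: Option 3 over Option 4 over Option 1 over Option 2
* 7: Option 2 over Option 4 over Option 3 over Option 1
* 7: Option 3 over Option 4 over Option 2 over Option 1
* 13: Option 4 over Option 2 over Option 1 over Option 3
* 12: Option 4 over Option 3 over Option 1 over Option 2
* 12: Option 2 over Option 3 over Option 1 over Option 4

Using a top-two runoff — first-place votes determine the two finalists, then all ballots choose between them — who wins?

Option 3

Round 1 first-place votes: Option 1 0, Option 2 19, Option 3 24, Option 4 25. Option 4 and Option 3 advance.
Runoff: Option 4 is ranked above Option 3 on 32 ballots, Option 3 above Option 4 on 36.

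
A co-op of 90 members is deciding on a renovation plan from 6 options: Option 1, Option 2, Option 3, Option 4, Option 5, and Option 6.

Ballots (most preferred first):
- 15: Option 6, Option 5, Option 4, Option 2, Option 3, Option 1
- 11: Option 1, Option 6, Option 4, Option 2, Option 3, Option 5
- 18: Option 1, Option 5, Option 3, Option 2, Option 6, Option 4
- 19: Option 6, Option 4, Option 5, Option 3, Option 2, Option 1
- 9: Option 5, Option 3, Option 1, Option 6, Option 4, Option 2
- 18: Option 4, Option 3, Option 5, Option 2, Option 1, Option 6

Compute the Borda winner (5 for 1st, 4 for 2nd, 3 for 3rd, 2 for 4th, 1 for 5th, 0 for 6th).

Option 1: 15×0 + 11×5 + 18×5 + 19×0 + 9×3 + 18×1 = 190
Option 2: 15×2 + 11×2 + 18×2 + 19×1 + 9×0 + 18×2 = 143
Option 3: 15×1 + 11×1 + 18×3 + 19×2 + 9×4 + 18×4 = 226
Option 4: 15×3 + 11×3 + 18×0 + 19×4 + 9×1 + 18×5 = 253
Option 5: 15×4 + 11×0 + 18×4 + 19×3 + 9×5 + 18×3 = 288
Option 6: 15×5 + 11×4 + 18×1 + 19×5 + 9×2 + 18×0 = 250

Option 5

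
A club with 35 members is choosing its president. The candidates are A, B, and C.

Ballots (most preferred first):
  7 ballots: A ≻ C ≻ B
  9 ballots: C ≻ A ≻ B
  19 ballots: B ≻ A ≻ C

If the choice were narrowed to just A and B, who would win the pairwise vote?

A is ranked above B on 16 ballots; B above A on 19.

B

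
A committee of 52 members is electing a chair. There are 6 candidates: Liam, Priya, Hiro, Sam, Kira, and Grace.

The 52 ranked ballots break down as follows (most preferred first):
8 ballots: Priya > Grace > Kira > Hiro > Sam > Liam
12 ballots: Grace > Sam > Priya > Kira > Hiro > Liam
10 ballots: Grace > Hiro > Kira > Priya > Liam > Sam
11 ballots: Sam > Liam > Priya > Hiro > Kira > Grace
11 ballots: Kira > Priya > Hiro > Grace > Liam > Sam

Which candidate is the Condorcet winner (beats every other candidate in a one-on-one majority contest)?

Priya

Priya vs Liam: 41–11
Priya vs Hiro: 42–10
Priya vs Sam: 29–23
Priya vs Kira: 31–21
Priya vs Grace: 30–22
Priya beats every other candidate.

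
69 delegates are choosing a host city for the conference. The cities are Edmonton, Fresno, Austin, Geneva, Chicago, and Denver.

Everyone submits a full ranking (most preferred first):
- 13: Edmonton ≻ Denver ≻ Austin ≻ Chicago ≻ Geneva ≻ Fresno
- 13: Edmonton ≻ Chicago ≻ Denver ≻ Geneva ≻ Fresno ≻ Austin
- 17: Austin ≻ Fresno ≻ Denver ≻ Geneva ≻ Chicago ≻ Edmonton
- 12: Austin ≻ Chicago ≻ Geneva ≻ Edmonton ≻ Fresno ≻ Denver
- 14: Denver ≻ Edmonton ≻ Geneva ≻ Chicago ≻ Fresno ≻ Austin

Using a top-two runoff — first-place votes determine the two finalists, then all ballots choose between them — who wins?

Edmonton

Round 1 first-place votes: Edmonton 26, Fresno 0, Austin 29, Geneva 0, Chicago 0, Denver 14. Austin and Edmonton advance.
Runoff: Austin is ranked above Edmonton on 29 ballots, Edmonton above Austin on 40.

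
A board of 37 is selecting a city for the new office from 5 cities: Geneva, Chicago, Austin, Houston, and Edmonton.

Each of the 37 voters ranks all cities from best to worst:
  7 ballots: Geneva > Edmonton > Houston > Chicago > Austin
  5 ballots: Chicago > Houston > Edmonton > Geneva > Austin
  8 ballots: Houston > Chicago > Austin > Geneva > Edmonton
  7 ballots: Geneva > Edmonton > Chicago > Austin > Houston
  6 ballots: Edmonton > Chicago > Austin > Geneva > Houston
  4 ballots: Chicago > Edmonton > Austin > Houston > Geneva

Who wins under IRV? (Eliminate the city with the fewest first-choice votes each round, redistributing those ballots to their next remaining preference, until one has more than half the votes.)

Round 1: Geneva 14, Chicago 9, Austin 0, Houston 8, Edmonton 6. Austin eliminated.
Round 2: Geneva 14, Chicago 9, Houston 8, Edmonton 6. Edmonton eliminated.
Round 3: Geneva 14, Chicago 15, Houston 8. Houston eliminated.
Round 4: Geneva 14, Chicago 23. Chicago has a majority (≥19).

Chicago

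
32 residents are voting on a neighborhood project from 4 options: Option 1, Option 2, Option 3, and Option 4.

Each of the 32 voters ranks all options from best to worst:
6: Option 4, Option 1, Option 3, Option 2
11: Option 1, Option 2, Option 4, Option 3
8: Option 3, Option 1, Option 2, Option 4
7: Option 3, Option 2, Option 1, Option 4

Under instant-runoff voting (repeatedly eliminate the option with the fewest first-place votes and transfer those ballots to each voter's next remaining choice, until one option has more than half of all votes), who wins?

Option 1

Round 1: Option 1 11, Option 2 0, Option 3 15, Option 4 6. Option 2 eliminated.
Round 2: Option 1 11, Option 3 15, Option 4 6. Option 4 eliminated.
Round 3: Option 1 17, Option 3 15. Option 1 has a majority (≥17).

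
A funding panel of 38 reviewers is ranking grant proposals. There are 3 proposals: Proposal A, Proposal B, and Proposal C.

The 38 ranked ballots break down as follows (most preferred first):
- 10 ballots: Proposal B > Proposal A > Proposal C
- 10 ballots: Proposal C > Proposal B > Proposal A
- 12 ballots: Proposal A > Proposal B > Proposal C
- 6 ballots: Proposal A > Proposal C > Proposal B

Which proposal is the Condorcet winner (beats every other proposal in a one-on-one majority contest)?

Proposal B vs Proposal A: 20–18
Proposal B vs Proposal C: 22–16
Proposal B beats every other proposal.

Proposal B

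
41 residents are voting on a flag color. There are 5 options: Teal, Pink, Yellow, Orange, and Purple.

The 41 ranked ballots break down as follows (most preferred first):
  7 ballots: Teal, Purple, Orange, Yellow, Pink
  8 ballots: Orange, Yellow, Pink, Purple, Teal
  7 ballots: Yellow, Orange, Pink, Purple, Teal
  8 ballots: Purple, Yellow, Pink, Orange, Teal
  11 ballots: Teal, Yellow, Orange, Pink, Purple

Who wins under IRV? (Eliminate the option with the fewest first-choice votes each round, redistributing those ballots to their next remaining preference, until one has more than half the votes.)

Round 1: Teal 18, Pink 0, Yellow 7, Orange 8, Purple 8. Pink eliminated.
Round 2: Teal 18, Yellow 7, Orange 8, Purple 8. Yellow eliminated.
Round 3: Teal 18, Orange 15, Purple 8. Purple eliminated.
Round 4: Teal 18, Orange 23. Orange has a majority (≥21).

Orange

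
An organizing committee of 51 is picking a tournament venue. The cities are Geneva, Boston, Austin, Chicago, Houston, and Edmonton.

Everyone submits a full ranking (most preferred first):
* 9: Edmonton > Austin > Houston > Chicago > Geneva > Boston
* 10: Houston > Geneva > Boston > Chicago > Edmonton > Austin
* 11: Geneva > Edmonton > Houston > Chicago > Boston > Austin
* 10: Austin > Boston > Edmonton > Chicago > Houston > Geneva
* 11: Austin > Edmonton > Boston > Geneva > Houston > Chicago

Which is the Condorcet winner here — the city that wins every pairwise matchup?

Edmonton

Edmonton vs Geneva: 30–21
Edmonton vs Boston: 31–20
Edmonton vs Austin: 30–21
Edmonton vs Chicago: 41–10
Edmonton vs Houston: 41–10
Edmonton beats every other city.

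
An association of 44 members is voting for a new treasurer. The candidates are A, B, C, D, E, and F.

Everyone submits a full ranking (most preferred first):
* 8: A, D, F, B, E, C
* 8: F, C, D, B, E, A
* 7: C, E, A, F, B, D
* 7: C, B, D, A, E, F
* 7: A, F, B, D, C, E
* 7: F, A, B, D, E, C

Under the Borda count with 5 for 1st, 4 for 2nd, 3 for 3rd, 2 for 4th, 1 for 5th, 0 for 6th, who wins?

A: 8×5 + 8×0 + 7×3 + 7×2 + 7×5 + 7×4 = 138
B: 8×2 + 8×2 + 7×1 + 7×4 + 7×3 + 7×3 = 109
C: 8×0 + 8×4 + 7×5 + 7×5 + 7×1 + 7×0 = 109
D: 8×4 + 8×3 + 7×0 + 7×3 + 7×2 + 7×2 = 105
E: 8×1 + 8×1 + 7×4 + 7×1 + 7×0 + 7×1 = 58
F: 8×3 + 8×5 + 7×2 + 7×0 + 7×4 + 7×5 = 141

F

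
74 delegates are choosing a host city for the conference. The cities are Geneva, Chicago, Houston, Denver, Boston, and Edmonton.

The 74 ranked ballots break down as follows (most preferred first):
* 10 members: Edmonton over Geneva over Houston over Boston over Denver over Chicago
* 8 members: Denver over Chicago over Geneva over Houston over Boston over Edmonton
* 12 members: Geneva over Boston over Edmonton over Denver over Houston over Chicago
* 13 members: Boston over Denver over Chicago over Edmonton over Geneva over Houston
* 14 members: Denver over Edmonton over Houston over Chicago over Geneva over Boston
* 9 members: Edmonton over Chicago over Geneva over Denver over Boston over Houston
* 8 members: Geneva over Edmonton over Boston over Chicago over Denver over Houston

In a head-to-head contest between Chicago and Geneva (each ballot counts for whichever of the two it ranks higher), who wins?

Chicago

Chicago is ranked above Geneva on 44 ballots; Geneva above Chicago on 30.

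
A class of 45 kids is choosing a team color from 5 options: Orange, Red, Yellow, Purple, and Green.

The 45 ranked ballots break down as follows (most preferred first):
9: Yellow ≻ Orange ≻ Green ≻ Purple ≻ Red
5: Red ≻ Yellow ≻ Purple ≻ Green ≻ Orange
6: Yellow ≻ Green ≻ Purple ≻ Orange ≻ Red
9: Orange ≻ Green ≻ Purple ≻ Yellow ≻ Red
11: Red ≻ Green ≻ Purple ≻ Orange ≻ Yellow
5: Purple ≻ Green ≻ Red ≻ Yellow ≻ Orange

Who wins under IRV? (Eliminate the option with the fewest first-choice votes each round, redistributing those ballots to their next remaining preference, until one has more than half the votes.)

Yellow

Round 1: Orange 9, Red 16, Yellow 15, Purple 5, Green 0. Green eliminated.
Round 2: Orange 9, Red 16, Yellow 15, Purple 5. Purple eliminated.
Round 3: Orange 9, Red 21, Yellow 15. Orange eliminated.
Round 4: Red 21, Yellow 24. Yellow has a majority (≥23).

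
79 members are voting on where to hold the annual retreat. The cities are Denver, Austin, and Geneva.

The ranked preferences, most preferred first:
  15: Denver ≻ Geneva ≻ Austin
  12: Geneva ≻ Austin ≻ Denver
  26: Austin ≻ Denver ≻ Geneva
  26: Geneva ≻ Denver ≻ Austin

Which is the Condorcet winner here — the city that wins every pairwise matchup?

Denver

Denver vs Austin: 41–38
Denver vs Geneva: 41–38
Denver beats every other city.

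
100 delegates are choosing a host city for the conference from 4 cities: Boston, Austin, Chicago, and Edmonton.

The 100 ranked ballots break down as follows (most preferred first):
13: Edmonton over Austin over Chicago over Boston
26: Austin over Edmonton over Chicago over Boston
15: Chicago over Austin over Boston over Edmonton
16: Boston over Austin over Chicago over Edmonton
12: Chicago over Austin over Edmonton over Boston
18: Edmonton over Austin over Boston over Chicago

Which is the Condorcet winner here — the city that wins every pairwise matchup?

Austin vs Boston: 84–16
Austin vs Chicago: 73–27
Austin vs Edmonton: 69–31
Austin beats every other city.

Austin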